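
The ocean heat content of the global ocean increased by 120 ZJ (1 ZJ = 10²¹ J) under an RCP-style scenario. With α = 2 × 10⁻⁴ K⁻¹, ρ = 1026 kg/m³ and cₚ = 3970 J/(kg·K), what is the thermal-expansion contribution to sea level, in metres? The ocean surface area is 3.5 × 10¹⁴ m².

Δh ≈ 0.017 m

Per unit area: Q = 120×10²¹ / (3.5×10¹⁴) ≈ 3.429×10⁸ J/m²
Δh = αQ/(ρcₚ) = 2×10⁻⁴ × 3.429×10⁸ / (1026 × 3970) ≈ 0.016837 m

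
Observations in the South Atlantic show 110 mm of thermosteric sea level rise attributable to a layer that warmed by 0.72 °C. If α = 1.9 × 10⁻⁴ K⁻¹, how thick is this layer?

H = Δh/(αΔT) = 0.11 / (1.9×10⁻⁴ × 0.72) ≈ 804.1 m

about 804 m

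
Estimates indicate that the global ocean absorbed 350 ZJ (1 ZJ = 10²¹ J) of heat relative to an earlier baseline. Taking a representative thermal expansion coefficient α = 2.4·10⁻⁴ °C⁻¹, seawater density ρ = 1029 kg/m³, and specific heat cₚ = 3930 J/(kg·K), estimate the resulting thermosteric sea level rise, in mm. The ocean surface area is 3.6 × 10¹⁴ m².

Per unit area: Q = 350×10²¹ / (3.6×10¹⁴) ≈ 9.722×10⁸ J/m²
Δh = αQ/(ρcₚ) = 2.4×10⁻⁴ × 9.722×10⁸ / (1029 × 3930) ≈ 0.057698 m

57.7 mm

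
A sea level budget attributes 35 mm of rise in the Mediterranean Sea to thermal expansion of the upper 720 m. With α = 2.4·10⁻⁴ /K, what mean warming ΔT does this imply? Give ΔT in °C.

ΔT = Δh/(αH) = 0.035 / (2.4×10⁻⁴ × 720) ≈ 0.2025 °C

ΔT ≈ 0.20 °C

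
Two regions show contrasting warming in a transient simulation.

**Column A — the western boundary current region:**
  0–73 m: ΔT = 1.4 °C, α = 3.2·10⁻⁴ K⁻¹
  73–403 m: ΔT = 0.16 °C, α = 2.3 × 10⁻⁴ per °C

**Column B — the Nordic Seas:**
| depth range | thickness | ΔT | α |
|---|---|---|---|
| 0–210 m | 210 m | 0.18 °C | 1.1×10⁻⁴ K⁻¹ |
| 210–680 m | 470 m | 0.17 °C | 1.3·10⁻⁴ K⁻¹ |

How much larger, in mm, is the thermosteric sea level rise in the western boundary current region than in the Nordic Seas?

30.3 mm larger

A 73 × 1.4 × 3.2×10⁻⁴ = 0.032704 m
A 0.16 × 2.3×10⁻⁴ × 330 = 0.012144 m
A total: 0.044848 m
B 0–210 m: 0.18 × 210 × 1.1×10⁻⁴ = 0.004158 m
B 0.17 × 470 × 1.3×10⁻⁴ = 0.010387 m
B total: 0.014545 m
Difference: 0.044848 − 0.014545 = 0.030303 m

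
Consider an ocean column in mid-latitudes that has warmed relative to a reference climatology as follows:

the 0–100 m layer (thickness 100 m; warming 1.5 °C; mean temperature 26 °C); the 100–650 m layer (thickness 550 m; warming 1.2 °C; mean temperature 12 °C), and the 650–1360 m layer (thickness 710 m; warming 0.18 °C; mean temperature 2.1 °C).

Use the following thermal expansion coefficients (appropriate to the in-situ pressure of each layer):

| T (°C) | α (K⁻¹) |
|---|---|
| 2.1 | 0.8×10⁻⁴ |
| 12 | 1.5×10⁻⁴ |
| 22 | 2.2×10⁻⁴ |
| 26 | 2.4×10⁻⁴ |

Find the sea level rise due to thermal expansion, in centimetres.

Δh ≈ 14.5 cm

Layer 1 at 26 °C → α = 2.4×10⁻⁴ K⁻¹
Layer 2 at 12 °C → α = 1.5×10⁻⁴ K⁻¹
Layer 3 at 2.1 °C → α = 0.8×10⁻⁴ K⁻¹
2.4×10⁻⁴ × 1.5 × 100 = 0.03600 m
Layer 2: 550 × 1.2 × 1.5×10⁻⁴ = 0.09900 m
650–1360 m: 0.8×10⁻⁴ × 710 × 0.18 = 0.010224 m
Δh = 0.03600 + 0.09900 + 0.010224 = 0.145224 m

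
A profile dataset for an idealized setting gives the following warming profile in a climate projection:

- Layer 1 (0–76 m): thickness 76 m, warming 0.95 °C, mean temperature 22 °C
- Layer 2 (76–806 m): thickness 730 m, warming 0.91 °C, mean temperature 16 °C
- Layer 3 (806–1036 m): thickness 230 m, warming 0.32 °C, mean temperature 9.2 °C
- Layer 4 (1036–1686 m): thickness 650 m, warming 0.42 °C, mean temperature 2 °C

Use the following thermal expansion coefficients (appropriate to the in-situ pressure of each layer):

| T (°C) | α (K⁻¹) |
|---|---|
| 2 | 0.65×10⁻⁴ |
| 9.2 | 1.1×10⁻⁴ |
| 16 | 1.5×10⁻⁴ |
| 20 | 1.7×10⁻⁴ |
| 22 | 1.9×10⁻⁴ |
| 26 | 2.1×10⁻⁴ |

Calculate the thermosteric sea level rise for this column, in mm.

Layer 1 at 22 °C → α = 1.9×10⁻⁴ K⁻¹
Layer 2 at 16 °C → α = 1.5×10⁻⁴ K⁻¹
Layer 3 at 9.2 °C → α = 1.1×10⁻⁴ K⁻¹
Layer 4 at 2 °C → α = 0.65×10⁻⁴ K⁻¹
76 × 1.9×10⁻⁴ × 0.95 = 0.013718 m
Layer 2: 1.5×10⁻⁴ × 730 × 0.91 = 0.099645 m
230 × 1.1×10⁻⁴ × 0.32 = 0.008096 m
Layer 4: 0.42 × 0.65×10⁻⁴ × 650 = 0.017745 m
Δh = 0.013718 + 0.099645 + 0.008096 + 0.017745 = 0.139204 m ≈ 139 mm

Δh ≈ 139 mm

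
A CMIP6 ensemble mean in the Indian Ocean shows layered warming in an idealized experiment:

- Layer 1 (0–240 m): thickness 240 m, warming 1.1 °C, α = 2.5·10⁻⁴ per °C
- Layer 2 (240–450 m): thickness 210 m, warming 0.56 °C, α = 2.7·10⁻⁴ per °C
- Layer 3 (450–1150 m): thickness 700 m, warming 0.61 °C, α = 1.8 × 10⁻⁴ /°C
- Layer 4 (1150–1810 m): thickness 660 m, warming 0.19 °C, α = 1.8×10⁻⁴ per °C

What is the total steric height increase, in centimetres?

Layer 1: 1.1 × 240 × 2.5×10⁻⁴ = 0.06600 m
210 × 2.7×10⁻⁴ × 0.56 = 0.031752 m
450–1150 m: 700 × 1.8×10⁻⁴ × 0.61 = 0.07686 m
Layer 4: 660 × 1.8×10⁻⁴ × 0.19 = 0.022572 m
Δh = 0.06600 + 0.031752 + 0.07686 + 0.022572 = 0.197184 m

20 cm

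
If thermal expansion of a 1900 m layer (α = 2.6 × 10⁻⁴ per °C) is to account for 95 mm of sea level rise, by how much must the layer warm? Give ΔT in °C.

about 0.192 °C

ΔT = Δh/(αH) = 0.095 / (2.6×10⁻⁴ × 1900) ≈ 0.1923 °C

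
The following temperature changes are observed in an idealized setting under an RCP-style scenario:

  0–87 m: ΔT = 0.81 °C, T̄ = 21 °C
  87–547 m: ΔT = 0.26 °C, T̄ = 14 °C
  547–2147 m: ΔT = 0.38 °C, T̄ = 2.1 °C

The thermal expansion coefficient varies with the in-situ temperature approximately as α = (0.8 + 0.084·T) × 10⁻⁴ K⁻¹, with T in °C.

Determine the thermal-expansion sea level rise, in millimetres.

Layer 1: α = (0.8 + 0.084×21)×10⁻⁴ = 2.564×10⁻⁴ K⁻¹
Layer 2: α = (0.8 + 0.084×14)×10⁻⁴ = 1.976×10⁻⁴ K⁻¹
Layer 3: α = (0.8 + 0.084×2.1)×10⁻⁴ = 0.9764×10⁻⁴ K⁻¹
Layer 1: 0.81 × 2.564×10⁻⁴ × 87 = 0.018068508 m
Layer 2: 1.976×10⁻⁴ × 0.26 × 460 = 0.02363296 m
Layer 3: 0.38 × 1600 × 0.9764×10⁻⁴ = 0.05936512 m
Δh = 0.018068508 + 0.02363296 + 0.05936512 = 0.101066588 m

101 mm of thermosteric rise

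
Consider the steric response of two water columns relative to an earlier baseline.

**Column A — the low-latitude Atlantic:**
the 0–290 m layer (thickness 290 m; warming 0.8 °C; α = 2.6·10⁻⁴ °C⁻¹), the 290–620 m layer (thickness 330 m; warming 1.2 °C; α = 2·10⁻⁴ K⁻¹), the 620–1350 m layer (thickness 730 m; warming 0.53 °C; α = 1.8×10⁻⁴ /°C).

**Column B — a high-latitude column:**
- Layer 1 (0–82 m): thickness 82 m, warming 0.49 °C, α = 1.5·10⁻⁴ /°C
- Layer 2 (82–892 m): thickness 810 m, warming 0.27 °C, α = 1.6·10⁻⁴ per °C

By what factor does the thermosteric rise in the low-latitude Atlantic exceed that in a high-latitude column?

A 0–290 m: 2.6×10⁻⁴ × 0.8 × 290 = 0.06032 m
A 1.2 × 2×10⁻⁴ × 330 = 0.07920 m
A 620–1350 m: 730 × 1.8×10⁻⁴ × 0.53 = 0.069642 m
A total: 0.209162 m
B 0–82 m: 0.49 × 1.5×10⁻⁴ × 82 = 0.006027 m
B Layer 2: 810 × 1.6×10⁻⁴ × 0.27 = 0.034992 m
B total: 0.041019 m
Ratio: 0.209162 / 0.041019 ≈ 5.099

≈ 5.1×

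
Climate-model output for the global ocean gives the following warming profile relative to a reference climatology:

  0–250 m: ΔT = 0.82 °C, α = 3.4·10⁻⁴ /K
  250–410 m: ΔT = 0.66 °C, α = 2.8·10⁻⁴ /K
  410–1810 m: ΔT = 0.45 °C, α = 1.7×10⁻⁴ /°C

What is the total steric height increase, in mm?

0.82 × 250 × 3.4×10⁻⁴ = 0.06970 m
Layer 2: 160 × 2.8×10⁻⁴ × 0.66 = 0.029568 m
1400 × 1.7×10⁻⁴ × 0.45 = 0.10710 m
Δh = 0.06970 + 0.029568 + 0.10710 = 0.206368 m

Δh ≈ 206 mm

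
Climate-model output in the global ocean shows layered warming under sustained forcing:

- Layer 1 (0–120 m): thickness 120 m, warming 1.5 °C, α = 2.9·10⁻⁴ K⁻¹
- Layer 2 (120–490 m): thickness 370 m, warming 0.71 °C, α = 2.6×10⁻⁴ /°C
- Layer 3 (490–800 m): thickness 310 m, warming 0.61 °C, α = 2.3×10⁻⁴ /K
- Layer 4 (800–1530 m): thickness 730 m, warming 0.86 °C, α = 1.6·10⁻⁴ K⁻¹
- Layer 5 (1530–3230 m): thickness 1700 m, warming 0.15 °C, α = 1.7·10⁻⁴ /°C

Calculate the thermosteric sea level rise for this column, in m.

0.308 m

Layer 1: 120 × 1.5 × 2.9×10⁻⁴ = 0.05220 m
2.6×10⁻⁴ × 370 × 0.71 = 0.068302 m
490–800 m: 2.3×10⁻⁴ × 0.61 × 310 = 0.043493 m
1.6×10⁻⁴ × 0.86 × 730 = 0.100448 m
Layer 5: 1.7×10⁻⁴ × 1700 × 0.15 = 0.04335 m
Δh = 0.05220 + 0.068302 + 0.043493 + 0.100448 + 0.04335 = 0.307793 m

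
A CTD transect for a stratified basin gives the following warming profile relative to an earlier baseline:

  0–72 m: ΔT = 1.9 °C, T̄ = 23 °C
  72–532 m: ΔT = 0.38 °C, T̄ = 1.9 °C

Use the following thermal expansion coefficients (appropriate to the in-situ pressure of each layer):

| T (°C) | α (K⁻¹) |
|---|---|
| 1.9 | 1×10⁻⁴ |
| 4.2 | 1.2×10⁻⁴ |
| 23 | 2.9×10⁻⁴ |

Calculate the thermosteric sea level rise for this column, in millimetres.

about 57 mm

Layer 1 at 23 °C → α = 2.9×10⁻⁴ K⁻¹
Layer 2 at 1.9 °C → α = 1×10⁻⁴ K⁻¹
Layer 1: 1.9 × 2.9×10⁻⁴ × 72 = 0.039672 m
Layer 2: 0.38 × 1×10⁻⁴ × 460 = 0.01748 m
Δh = 0.039672 + 0.01748 = 0.057152 m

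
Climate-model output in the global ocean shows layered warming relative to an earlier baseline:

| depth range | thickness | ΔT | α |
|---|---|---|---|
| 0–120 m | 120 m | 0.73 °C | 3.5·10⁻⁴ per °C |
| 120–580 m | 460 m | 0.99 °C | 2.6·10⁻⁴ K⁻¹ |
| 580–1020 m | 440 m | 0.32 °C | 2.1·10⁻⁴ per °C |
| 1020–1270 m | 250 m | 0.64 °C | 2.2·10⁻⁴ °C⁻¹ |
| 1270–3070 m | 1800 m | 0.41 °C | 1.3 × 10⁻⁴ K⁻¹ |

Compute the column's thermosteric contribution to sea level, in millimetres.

310 mm

3.5×10⁻⁴ × 0.73 × 120 = 0.03066 m
2.6×10⁻⁴ × 460 × 0.99 = 0.118404 m
580–1020 m: 2.1×10⁻⁴ × 0.32 × 440 = 0.029568 m
1020–1270 m: 2.2×10⁻⁴ × 0.64 × 250 = 0.03520 m
1270–3070 m: 1800 × 1.3×10⁻⁴ × 0.41 = 0.09594 m
Δh = 0.03066 + 0.118404 + 0.029568 + 0.03520 + 0.09594 = 0.309772 m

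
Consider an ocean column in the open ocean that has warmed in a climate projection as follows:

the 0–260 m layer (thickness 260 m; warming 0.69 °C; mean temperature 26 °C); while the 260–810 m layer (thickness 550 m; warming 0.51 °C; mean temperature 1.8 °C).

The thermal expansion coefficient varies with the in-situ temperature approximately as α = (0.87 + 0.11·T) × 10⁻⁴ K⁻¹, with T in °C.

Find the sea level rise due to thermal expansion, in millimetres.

Δh = 96.9 mm

Layer 1: α = (0.87 + 0.11×26)×10⁻⁴ = 3.73×10⁻⁴ K⁻¹
Layer 2: α = (0.87 + 0.11×1.8)×10⁻⁴ = 1.068×10⁻⁴ K⁻¹
0–260 m: 260 × 0.69 × 3.73×10⁻⁴ = 0.0669162 m
1.068×10⁻⁴ × 0.51 × 550 = 0.0299574 m
Δh = 0.0669162 + 0.0299574 = 0.0968736 m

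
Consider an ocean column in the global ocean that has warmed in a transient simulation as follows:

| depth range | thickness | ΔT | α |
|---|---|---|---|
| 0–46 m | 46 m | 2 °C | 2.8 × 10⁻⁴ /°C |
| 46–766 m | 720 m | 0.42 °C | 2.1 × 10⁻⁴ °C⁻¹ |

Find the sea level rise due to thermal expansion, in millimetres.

about 89.3 mm

2.8×10⁻⁴ × 2 × 46 = 0.02576 m
720 × 2.1×10⁻⁴ × 0.42 = 0.063504 m
Δh = 0.02576 + 0.063504 = 0.089264 m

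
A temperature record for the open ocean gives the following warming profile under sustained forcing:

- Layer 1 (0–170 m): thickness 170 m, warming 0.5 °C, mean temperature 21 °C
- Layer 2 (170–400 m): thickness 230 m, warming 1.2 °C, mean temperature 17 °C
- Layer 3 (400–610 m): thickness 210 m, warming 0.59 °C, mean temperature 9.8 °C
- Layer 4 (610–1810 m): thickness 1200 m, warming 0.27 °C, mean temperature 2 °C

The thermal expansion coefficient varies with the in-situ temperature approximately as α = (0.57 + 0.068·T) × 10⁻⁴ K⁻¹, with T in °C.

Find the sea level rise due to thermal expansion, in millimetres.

Layer 1: α = (0.57 + 0.068×21)×10⁻⁴ = 1.998×10⁻⁴ K⁻¹
Layer 2: α = (0.57 + 0.068×17)×10⁻⁴ = 1.726×10⁻⁴ K⁻¹
Layer 3: α = (0.57 + 0.068×9.8)×10⁻⁴ = 1.2364×10⁻⁴ K⁻¹
Layer 4: α = (0.57 + 0.068×2)×10⁻⁴ = 0.706×10⁻⁴ K⁻¹
1.998×10⁻⁴ × 170 × 0.5 = 0.016983 m
Layer 2: 230 × 1.726×10⁻⁴ × 1.2 = 0.0476376 m
Layer 3: 0.59 × 210 × 1.2364×10⁻⁴ = 0.015318996 m
Layer 4: 0.706×10⁻⁴ × 0.27 × 1200 = 0.0228744 m
Δh = 0.016983 + 0.0476376 + 0.015318996 + 0.0228744 = 0.102813996 m

Δh ≈ 103 mm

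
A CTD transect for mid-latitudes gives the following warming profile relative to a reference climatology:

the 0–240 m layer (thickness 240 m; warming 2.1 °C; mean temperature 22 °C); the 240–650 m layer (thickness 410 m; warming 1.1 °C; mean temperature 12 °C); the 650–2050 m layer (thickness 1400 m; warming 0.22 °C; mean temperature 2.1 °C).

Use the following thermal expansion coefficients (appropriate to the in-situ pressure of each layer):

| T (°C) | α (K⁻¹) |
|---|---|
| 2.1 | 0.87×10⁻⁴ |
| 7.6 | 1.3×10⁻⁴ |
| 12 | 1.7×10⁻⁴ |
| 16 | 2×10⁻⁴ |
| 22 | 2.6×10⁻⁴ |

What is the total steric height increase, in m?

Layer 1 at 22 °C → α = 2.6×10⁻⁴ K⁻¹
Layer 2 at 12 °C → α = 1.7×10⁻⁴ K⁻¹
Layer 3 at 2.1 °C → α = 0.87×10⁻⁴ K⁻¹
2.1 × 2.6×10⁻⁴ × 240 = 0.13104 m
Layer 2: 410 × 1.7×10⁻⁴ × 1.1 = 0.07667 m
650–2050 m: 0.22 × 1400 × 0.87×10⁻⁴ = 0.026796 m
Δh = 0.13104 + 0.07667 + 0.026796 = 0.234506 m

Δh = 0.23 m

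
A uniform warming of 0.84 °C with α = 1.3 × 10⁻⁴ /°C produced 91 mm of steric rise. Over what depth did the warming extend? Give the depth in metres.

H = Δh/(αΔT) = 0.091 / (1.3×10⁻⁴ × 0.84) ≈ 833.3 m

H ≈ 833 m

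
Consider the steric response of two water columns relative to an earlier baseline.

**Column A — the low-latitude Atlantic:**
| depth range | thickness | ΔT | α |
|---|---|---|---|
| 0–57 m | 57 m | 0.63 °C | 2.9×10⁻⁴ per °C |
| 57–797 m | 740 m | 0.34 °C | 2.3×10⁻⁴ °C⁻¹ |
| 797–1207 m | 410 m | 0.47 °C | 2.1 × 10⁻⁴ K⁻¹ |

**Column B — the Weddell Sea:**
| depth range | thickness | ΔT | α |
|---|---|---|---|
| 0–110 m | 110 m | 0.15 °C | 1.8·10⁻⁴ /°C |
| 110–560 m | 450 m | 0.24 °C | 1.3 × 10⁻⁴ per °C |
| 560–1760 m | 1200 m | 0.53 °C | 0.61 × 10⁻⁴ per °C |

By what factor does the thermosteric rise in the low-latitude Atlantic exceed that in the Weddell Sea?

A Layer 1: 0.63 × 57 × 2.9×10⁻⁴ = 0.0104139 m
A 740 × 0.34 × 2.3×10⁻⁴ = 0.057868 m
A 0.47 × 410 × 2.1×10⁻⁴ = 0.040467 m
A total: 0.1087489 m
B 0–110 m: 0.15 × 1.8×10⁻⁴ × 110 = 0.00297 m
B Layer 2: 450 × 0.24 × 1.3×10⁻⁴ = 0.01404 m
B 560–1760 m: 1200 × 0.61×10⁻⁴ × 0.53 = 0.038796 m
B total: 0.055806 m
Ratio: 0.1087489 / 0.055806 ≈ 1.949

1.95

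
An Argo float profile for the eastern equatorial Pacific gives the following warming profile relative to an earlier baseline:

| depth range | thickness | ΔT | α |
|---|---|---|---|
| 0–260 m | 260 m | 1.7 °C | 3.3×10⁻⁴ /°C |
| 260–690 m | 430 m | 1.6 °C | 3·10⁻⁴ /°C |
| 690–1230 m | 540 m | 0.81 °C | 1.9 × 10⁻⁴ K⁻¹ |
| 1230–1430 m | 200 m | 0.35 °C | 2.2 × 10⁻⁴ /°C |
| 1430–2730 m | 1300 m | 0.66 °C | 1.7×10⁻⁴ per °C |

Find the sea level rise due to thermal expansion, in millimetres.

0–260 m: 3.3×10⁻⁴ × 1.7 × 260 = 0.14586 m
Layer 2: 3×10⁻⁴ × 1.6 × 430 = 0.20640 m
1.9×10⁻⁴ × 0.81 × 540 = 0.083106 m
1230–1430 m: 0.35 × 200 × 2.2×10⁻⁴ = 0.01540 m
1430–2730 m: 1.7×10⁻⁴ × 0.66 × 1300 = 0.14586 m
Δh = 0.14586 + 0.20640 + 0.083106 + 0.01540 + 0.14586 = 0.596626 m

597 mm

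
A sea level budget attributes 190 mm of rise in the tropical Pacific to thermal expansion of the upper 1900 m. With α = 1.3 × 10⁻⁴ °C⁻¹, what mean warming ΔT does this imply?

0.769 K

ΔT = Δh/(αH) = 0.19 / (1.3×10⁻⁴ × 1900) ≈ 0.7692 K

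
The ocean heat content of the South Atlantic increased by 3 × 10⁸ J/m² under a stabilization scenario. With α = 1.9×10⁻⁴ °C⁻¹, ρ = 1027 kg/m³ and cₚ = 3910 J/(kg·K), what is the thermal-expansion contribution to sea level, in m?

Δh = αQ/(ρcₚ) = 1.9×10⁻⁴ × 3×10⁸ / (1027 × 3910) ≈ 0.014195 m

0.014 m of thermosteric rise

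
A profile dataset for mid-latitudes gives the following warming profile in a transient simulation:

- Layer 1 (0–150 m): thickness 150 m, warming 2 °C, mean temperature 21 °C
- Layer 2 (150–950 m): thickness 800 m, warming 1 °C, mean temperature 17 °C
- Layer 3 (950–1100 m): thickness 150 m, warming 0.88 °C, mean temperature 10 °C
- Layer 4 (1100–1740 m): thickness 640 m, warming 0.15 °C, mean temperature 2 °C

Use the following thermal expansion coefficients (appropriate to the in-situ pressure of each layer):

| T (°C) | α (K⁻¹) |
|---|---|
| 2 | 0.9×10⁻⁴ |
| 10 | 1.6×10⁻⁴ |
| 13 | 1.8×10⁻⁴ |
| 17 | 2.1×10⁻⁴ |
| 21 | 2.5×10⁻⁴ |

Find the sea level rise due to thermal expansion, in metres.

Layer 1 at 21 °C → α = 2.5×10⁻⁴ K⁻¹
Layer 2 at 17 °C → α = 2.1×10⁻⁴ K⁻¹
Layer 3 at 10 °C → α = 1.6×10⁻⁴ K⁻¹
Layer 4 at 2 °C → α = 0.9×10⁻⁴ K⁻¹
Layer 1: 150 × 2 × 2.5×10⁻⁴ = 0.07500 m
150–950 m: 1 × 800 × 2.1×10⁻⁴ = 0.16800 m
Layer 3: 0.88 × 1.6×10⁻⁴ × 150 = 0.02112 m
0.9×10⁻⁴ × 640 × 0.15 = 0.00864 m
Δh = 0.07500 + 0.16800 + 0.02112 + 0.00864 = 0.27276 m ≈ 0.273 m

Δh ≈ 0.273 m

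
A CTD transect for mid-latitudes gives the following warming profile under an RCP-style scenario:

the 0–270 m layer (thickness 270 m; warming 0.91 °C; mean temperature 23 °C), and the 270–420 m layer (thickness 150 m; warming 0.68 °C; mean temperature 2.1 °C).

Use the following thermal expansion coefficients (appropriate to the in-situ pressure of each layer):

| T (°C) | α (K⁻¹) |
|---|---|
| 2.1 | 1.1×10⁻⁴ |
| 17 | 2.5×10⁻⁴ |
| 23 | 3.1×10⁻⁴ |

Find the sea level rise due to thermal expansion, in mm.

about 87.4 mm

Layer 1 at 23 °C → α = 3.1×10⁻⁴ K⁻¹
Layer 2 at 2.1 °C → α = 1.1×10⁻⁴ K⁻¹
3.1×10⁻⁴ × 0.91 × 270 = 0.076167 m
Layer 2: 0.68 × 1.1×10⁻⁴ × 150 = 0.01122 m
Δh = 0.076167 + 0.01122 = 0.087387 m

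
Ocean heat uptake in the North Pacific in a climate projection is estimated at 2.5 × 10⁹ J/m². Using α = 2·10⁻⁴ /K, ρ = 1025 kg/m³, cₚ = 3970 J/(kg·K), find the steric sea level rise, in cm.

Δh = αQ/(ρcₚ) = 2×10⁻⁴ × 2.5×10⁹ / (1025 × 3970) ≈ 0.12287 m

Δh = 12 cm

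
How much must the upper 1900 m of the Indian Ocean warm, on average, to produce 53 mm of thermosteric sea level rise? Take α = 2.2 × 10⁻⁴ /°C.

ΔT = Δh/(αH) = 0.053 / (2.2×10⁻⁴ × 1900) ≈ 0.1268 °C

0.127 °C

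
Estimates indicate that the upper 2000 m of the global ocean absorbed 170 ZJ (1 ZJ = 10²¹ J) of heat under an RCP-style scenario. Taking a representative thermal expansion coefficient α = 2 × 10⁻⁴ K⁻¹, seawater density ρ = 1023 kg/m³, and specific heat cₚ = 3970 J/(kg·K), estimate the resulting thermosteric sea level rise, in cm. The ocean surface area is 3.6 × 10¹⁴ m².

about 2.33 cm

Per unit area: Q = 170×10²¹ / (3.6×10¹⁴) ≈ 4.722×10⁸ J/m²
Δh = αQ/(ρcₚ) = 2×10⁻⁴ × 4.722×10⁸ / (1023 × 3970) ≈ 0.023254 m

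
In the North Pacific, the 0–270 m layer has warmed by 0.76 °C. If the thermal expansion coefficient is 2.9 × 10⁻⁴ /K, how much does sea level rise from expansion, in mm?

Δh = 59.5 mm

Δh = αΔT·H = 2.9×10⁻⁴ × 0.76 × 270 = 0.059508 m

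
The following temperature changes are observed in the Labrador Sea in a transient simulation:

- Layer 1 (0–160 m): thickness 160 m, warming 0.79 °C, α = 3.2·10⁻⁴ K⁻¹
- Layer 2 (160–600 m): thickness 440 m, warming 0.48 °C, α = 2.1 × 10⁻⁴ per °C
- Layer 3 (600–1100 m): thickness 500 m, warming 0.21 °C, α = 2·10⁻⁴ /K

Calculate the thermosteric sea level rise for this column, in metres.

0.11 m of thermosteric rise

Layer 1: 160 × 3.2×10⁻⁴ × 0.79 = 0.040448 m
160–600 m: 440 × 0.48 × 2.1×10⁻⁴ = 0.044352 m
Layer 3: 2×10⁻⁴ × 500 × 0.21 = 0.02100 m
Δh = 0.040448 + 0.044352 + 0.02100 = 0.10580 m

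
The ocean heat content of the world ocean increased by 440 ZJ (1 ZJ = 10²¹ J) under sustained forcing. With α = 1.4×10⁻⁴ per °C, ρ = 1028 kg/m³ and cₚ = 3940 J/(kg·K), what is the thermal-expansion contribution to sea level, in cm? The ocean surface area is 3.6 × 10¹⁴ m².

about 4.22 cm

Per unit area: Q = 440×10²¹ / (3.6×10¹⁴) ≈ 1.222×10⁹ J/m²
Δh = αQ/(ρcₚ) = 1.4×10⁻⁴ × 1.222×10⁹ / (1028 × 3940) ≈ 0.042239 m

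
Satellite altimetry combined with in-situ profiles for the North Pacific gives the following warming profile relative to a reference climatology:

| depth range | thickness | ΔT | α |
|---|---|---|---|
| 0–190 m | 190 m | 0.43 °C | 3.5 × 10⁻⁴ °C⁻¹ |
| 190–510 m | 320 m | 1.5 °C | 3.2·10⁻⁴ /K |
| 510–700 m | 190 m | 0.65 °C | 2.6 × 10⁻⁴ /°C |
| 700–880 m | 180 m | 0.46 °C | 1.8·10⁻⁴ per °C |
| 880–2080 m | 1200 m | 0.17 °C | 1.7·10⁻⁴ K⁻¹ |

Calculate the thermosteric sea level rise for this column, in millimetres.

Δh = 260 mm

0–190 m: 0.43 × 190 × 3.5×10⁻⁴ = 0.028595 m
320 × 1.5 × 3.2×10⁻⁴ = 0.15360 m
Layer 3: 190 × 2.6×10⁻⁴ × 0.65 = 0.03211 m
700–880 m: 1.8×10⁻⁴ × 180 × 0.46 = 0.014904 m
1200 × 0.17 × 1.7×10⁻⁴ = 0.03468 m
Δh = 0.028595 + 0.15360 + 0.03211 + 0.014904 + 0.03468 = 0.263889 m ≈ 260 mm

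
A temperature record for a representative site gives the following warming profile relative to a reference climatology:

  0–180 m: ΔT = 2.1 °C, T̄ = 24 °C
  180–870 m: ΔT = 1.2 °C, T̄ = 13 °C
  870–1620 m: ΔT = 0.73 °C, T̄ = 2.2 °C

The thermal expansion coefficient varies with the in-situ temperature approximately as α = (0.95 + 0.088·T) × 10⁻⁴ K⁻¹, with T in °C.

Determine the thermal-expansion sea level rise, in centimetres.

about 35 cm

Layer 1: α = (0.95 + 0.088×24)×10⁻⁴ = 3.062×10⁻⁴ K⁻¹
Layer 2: α = (0.95 + 0.088×13)×10⁻⁴ = 2.094×10⁻⁴ K⁻¹
Layer 3: α = (0.95 + 0.088×2.2)×10⁻⁴ = 1.1436×10⁻⁴ K⁻¹
0–180 m: 3.062×10⁻⁴ × 2.1 × 180 = 0.1157436 m
180–870 m: 1.2 × 2.094×10⁻⁴ × 690 = 0.1733832 m
870–1620 m: 750 × 0.73 × 1.1436×10⁻⁴ = 0.0626121 m
Δh = 0.1157436 + 0.1733832 + 0.0626121 = 0.3517389 m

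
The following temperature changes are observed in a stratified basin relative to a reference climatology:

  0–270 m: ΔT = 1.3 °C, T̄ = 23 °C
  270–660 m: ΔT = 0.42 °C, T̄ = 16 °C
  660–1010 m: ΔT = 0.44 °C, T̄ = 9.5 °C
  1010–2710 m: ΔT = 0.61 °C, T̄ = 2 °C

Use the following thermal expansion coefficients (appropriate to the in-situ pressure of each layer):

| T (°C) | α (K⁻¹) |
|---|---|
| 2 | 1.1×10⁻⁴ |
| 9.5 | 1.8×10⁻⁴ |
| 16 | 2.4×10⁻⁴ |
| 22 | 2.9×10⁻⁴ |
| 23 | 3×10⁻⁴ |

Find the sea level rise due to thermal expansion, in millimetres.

Layer 1 at 23 °C → α = 3×10⁻⁴ K⁻¹
Layer 2 at 16 °C → α = 2.4×10⁻⁴ K⁻¹
Layer 3 at 9.5 °C → α = 1.8×10⁻⁴ K⁻¹
Layer 4 at 2 °C → α = 1.1×10⁻⁴ K⁻¹
1.3 × 3×10⁻⁴ × 270 = 0.10530 m
Layer 2: 2.4×10⁻⁴ × 390 × 0.42 = 0.039312 m
660–1010 m: 1.8×10⁻⁴ × 350 × 0.44 = 0.02772 m
1.1×10⁻⁴ × 0.61 × 1700 = 0.11407 m
Δh = 0.10530 + 0.039312 + 0.02772 + 0.11407 = 0.286402 m

Δh ≈ 286 mm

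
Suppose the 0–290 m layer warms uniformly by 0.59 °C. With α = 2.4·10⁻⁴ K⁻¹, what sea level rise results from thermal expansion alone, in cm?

Δh = αΔT·H = 2.4×10⁻⁴ × 0.59 × 290 = 0.041064 m

4.11 cm of thermosteric rise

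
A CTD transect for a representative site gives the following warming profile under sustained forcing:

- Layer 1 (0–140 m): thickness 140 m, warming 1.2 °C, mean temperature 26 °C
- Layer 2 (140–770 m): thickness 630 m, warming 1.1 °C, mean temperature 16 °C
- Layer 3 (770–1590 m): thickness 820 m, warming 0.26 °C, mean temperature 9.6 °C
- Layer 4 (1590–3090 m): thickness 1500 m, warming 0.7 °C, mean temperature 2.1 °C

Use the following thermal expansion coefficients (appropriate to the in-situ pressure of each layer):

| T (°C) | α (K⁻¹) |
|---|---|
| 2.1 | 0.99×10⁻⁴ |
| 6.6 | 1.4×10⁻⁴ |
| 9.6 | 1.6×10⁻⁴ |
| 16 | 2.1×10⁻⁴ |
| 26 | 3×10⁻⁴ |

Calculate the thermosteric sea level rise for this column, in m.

Layer 1 at 26 °C → α = 3×10⁻⁴ K⁻¹
Layer 2 at 16 °C → α = 2.1×10⁻⁴ K⁻¹
Layer 3 at 9.6 °C → α = 1.6×10⁻⁴ K⁻¹
Layer 4 at 2.1 °C → α = 0.99×10⁻⁴ K⁻¹
0–140 m: 1.2 × 140 × 3×10⁻⁴ = 0.05040 m
140–770 m: 630 × 1.1 × 2.1×10⁻⁴ = 0.14553 m
770–1590 m: 1.6×10⁻⁴ × 820 × 0.26 = 0.034112 m
Layer 4: 0.99×10⁻⁴ × 0.7 × 1500 = 0.10395 m
Δh = 0.05040 + 0.14553 + 0.034112 + 0.10395 = 0.333992 m

0.334 m of thermosteric rise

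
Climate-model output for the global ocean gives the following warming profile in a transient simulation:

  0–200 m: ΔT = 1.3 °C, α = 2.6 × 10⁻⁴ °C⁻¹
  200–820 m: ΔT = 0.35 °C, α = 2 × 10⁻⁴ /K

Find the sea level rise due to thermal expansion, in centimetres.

about 11.1 cm

2.6×10⁻⁴ × 1.3 × 200 = 0.06760 m
0.35 × 620 × 2×10⁻⁴ = 0.04340 m
Δh = 0.06760 + 0.04340 = 0.11100 m ≈ 11.1 cm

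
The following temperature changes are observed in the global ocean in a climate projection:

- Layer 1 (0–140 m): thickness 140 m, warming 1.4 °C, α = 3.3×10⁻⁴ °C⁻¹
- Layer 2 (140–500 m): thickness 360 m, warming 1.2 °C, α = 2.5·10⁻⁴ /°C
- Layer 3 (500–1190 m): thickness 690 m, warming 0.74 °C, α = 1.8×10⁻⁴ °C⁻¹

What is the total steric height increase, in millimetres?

Δh ≈ 265 mm

Layer 1: 1.4 × 3.3×10⁻⁴ × 140 = 0.06468 m
360 × 2.5×10⁻⁴ × 1.2 = 0.10800 m
690 × 1.8×10⁻⁴ × 0.74 = 0.091908 m
Δh = 0.06468 + 0.10800 + 0.091908 = 0.264588 m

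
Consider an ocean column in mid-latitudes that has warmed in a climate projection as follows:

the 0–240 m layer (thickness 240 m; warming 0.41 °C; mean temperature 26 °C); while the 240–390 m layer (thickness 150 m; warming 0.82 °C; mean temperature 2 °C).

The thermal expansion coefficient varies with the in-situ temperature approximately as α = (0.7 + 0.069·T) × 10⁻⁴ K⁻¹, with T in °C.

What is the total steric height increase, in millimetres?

Layer 1: α = (0.7 + 0.069×26)×10⁻⁴ = 2.494×10⁻⁴ K⁻¹
Layer 2: α = (0.7 + 0.069×2)×10⁻⁴ = 0.838×10⁻⁴ K⁻¹
240 × 2.494×10⁻⁴ × 0.41 = 0.02454096 m
Layer 2: 0.838×10⁻⁴ × 0.82 × 150 = 0.0103074 m
Δh = 0.02454096 + 0.0103074 = 0.03484836 m ≈ 34.8 mm

Δh = 34.8 mm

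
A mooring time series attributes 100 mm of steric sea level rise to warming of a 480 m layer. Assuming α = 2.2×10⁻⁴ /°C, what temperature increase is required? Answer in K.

ΔT = Δh/(αH) = 0.1 / (2.2×10⁻⁴ × 480) ≈ 0.9470 K

0.947 K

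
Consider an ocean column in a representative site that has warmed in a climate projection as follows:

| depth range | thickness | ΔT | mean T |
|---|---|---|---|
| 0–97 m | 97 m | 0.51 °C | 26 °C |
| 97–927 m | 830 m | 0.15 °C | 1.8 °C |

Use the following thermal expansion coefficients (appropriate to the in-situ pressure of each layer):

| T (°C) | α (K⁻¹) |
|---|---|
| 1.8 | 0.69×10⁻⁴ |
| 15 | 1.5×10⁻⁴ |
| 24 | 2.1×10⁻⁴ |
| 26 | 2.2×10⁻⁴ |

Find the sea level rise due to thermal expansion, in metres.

Δh ≈ 0.0195 m

Layer 1 at 26 °C → α = 2.2×10⁻⁴ K⁻¹
Layer 2 at 1.8 °C → α = 0.69×10⁻⁴ K⁻¹
0–97 m: 97 × 0.51 × 2.2×10⁻⁴ = 0.0108834 m
0.15 × 0.69×10⁻⁴ × 830 = 0.0085905 m
Δh = 0.0108834 + 0.0085905 = 0.0194739 m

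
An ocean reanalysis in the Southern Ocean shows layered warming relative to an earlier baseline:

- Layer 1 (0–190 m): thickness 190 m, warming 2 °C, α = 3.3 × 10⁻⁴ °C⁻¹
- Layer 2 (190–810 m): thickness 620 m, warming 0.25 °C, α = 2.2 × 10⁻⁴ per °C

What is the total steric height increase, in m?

Layer 1: 2 × 190 × 3.3×10⁻⁴ = 0.12540 m
Layer 2: 2.2×10⁻⁴ × 620 × 0.25 = 0.03410 m
Δh = 0.12540 + 0.03410 = 0.15950 m

0.16 m of thermosteric rise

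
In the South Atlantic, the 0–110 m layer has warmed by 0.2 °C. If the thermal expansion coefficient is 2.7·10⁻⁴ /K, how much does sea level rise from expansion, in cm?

0.594 cm of thermosteric rise

Δh = αΔT·H = 2.7×10⁻⁴ × 0.2 × 110 = 0.00594 m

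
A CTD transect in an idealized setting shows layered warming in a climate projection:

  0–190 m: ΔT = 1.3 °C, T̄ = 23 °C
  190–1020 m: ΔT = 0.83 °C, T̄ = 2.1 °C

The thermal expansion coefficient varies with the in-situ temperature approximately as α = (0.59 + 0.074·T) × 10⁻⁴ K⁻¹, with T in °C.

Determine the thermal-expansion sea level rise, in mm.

Δh = 108 mm

Layer 1: α = (0.59 + 0.074×23)×10⁻⁴ = 2.292×10⁻⁴ K⁻¹
Layer 2: α = (0.59 + 0.074×2.1)×10⁻⁴ = 0.7454×10⁻⁴ K⁻¹
1.3 × 2.292×10⁻⁴ × 190 = 0.0566124 m
830 × 0.7454×10⁻⁴ × 0.83 = 0.051350606 m
Δh = 0.0566124 + 0.051350606 = 0.107963006 m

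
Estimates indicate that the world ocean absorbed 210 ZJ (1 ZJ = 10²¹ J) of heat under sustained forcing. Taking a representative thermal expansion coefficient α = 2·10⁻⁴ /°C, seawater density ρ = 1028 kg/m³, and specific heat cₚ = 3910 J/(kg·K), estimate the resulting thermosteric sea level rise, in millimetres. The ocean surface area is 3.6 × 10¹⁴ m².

Per unit area: Q = 210×10²¹ / (3.6×10¹⁴) ≈ 5.833×10⁸ J/m²
Δh = αQ/(ρcₚ) = 2×10⁻⁴ × 5.833×10⁸ / (1028 × 3910) ≈ 0.029024 m

29.0 mm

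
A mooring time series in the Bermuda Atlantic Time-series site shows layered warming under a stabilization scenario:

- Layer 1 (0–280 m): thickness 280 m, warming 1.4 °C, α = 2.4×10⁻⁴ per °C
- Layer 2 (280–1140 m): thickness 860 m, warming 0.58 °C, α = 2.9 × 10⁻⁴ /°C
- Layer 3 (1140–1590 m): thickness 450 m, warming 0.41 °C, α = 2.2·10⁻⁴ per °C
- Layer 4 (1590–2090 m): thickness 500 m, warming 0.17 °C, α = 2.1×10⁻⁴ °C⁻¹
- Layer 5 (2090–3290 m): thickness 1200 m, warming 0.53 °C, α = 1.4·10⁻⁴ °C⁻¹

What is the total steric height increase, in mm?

1.4 × 280 × 2.4×10⁻⁴ = 0.09408 m
2.9×10⁻⁴ × 0.58 × 860 = 0.144652 m
2.2×10⁻⁴ × 0.41 × 450 = 0.04059 m
1590–2090 m: 500 × 0.17 × 2.1×10⁻⁴ = 0.01785 m
2090–3290 m: 0.53 × 1200 × 1.4×10⁻⁴ = 0.08904 m
Δh = 0.09408 + 0.144652 + 0.04059 + 0.01785 + 0.08904 = 0.386212 m ≈ 386 mm

about 386 mm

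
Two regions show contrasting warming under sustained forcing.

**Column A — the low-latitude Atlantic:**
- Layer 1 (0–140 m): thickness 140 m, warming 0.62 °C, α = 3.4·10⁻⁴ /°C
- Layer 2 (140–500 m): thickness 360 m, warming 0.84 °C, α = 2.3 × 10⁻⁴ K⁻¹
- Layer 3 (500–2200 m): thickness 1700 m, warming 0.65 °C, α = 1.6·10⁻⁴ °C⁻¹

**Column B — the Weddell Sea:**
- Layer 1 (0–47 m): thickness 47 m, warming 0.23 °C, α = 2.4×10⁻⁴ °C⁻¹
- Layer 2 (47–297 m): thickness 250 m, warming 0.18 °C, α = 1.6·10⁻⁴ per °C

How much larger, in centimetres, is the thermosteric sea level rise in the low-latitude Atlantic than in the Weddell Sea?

Δh_A − Δh_B ≈ 26.6 cm

A 3.4×10⁻⁴ × 0.62 × 140 = 0.029512 m
A 0.84 × 360 × 2.3×10⁻⁴ = 0.069552 m
A Layer 3: 0.65 × 1700 × 1.6×10⁻⁴ = 0.17680 m
A total: 0.275864 m
B 0–47 m: 0.23 × 2.4×10⁻⁴ × 47 = 0.0025944 m
B Layer 2: 250 × 0.18 × 1.6×10⁻⁴ = 0.00720 m
B total: 0.0097944 m
Difference: 0.275864 − 0.0097944 = 0.2660696 m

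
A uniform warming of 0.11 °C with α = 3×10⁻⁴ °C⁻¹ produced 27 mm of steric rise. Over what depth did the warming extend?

H ≈ 818 m

H = Δh/(αΔT) = 0.027 / (3×10⁻⁴ × 0.11) ≈ 818.2 m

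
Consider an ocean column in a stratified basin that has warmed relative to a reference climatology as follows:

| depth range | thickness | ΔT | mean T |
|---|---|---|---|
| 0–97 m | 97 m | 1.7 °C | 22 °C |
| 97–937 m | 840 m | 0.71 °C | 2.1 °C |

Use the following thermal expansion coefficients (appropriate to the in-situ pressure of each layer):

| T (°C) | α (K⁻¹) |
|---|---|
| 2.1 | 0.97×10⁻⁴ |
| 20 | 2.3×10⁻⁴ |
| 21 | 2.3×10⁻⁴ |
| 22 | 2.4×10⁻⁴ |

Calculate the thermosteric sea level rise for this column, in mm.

Layer 1 at 22 °C → α = 2.4×10⁻⁴ K⁻¹
Layer 2 at 2.1 °C → α = 0.97×10⁻⁴ K⁻¹
0–97 m: 97 × 2.4×10⁻⁴ × 1.7 = 0.039576 m
Layer 2: 840 × 0.97×10⁻⁴ × 0.71 = 0.0578508 m
Δh = 0.039576 + 0.0578508 = 0.0974268 m

97 mm of thermosteric rise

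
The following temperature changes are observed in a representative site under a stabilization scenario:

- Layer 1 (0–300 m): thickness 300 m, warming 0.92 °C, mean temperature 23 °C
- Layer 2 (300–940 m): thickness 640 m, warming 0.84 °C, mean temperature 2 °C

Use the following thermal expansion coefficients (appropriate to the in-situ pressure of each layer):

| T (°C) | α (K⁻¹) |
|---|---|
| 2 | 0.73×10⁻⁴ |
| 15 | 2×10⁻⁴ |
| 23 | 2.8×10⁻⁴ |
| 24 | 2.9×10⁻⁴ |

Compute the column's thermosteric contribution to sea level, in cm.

Δh ≈ 11.7 cm

Layer 1 at 23 °C → α = 2.8×10⁻⁴ K⁻¹
Layer 2 at 2 °C → α = 0.73×10⁻⁴ K⁻¹
2.8×10⁻⁴ × 300 × 0.92 = 0.07728 m
Layer 2: 0.73×10⁻⁴ × 0.84 × 640 = 0.0392448 m
Δh = 0.07728 + 0.0392448 = 0.1165248 m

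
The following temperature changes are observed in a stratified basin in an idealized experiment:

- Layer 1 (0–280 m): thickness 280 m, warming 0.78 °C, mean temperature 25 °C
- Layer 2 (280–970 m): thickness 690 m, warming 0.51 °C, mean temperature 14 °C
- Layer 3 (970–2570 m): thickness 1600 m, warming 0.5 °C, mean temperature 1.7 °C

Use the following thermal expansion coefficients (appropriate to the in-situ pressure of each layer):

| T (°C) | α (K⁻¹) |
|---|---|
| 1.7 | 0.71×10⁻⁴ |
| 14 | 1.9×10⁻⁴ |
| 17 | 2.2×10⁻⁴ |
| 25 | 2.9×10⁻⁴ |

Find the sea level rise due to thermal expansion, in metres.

Δh = 0.187 m

Layer 1 at 25 °C → α = 2.9×10⁻⁴ K⁻¹
Layer 2 at 14 °C → α = 1.9×10⁻⁴ K⁻¹
Layer 3 at 1.7 °C → α = 0.71×10⁻⁴ K⁻¹
280 × 2.9×10⁻⁴ × 0.78 = 0.063336 m
Layer 2: 690 × 0.51 × 1.9×10⁻⁴ = 0.066861 m
970–2570 m: 1600 × 0.5 × 0.71×10⁻⁴ = 0.05680 m
Δh = 0.063336 + 0.066861 + 0.05680 = 0.186997 m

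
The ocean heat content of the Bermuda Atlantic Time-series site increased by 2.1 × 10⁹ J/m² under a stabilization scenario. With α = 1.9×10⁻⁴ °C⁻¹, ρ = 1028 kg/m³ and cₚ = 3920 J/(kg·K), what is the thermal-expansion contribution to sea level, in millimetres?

Δh = 99.0 mm

Δh = αQ/(ρcₚ) = 1.9×10⁻⁴ × 2.1×10⁹ / (1028 × 3920) ≈ 0.099013 m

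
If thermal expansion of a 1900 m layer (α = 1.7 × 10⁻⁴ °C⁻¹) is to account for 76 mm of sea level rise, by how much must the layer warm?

ΔT = Δh/(αH) = 0.076 / (1.7×10⁻⁴ × 1900) ≈ 0.2353 K

ΔT ≈ 0.24 K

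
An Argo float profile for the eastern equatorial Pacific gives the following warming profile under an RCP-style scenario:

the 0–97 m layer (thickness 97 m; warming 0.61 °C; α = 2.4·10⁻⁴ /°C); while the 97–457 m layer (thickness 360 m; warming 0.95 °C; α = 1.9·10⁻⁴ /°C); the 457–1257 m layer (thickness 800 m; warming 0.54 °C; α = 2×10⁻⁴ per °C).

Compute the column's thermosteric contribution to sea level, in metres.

0–97 m: 97 × 2.4×10⁻⁴ × 0.61 = 0.0142008 m
0.95 × 360 × 1.9×10⁻⁴ = 0.06498 m
Layer 3: 800 × 0.54 × 2×10⁻⁴ = 0.08640 m
Δh = 0.0142008 + 0.06498 + 0.08640 = 0.1655808 m

0.166 m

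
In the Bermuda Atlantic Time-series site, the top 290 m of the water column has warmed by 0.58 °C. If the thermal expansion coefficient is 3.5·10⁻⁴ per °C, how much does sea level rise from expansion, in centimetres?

Δh = αΔT·H = 3.5×10⁻⁴ × 0.58 × 290 = 0.05887 m

5.89 cm of thermosteric rise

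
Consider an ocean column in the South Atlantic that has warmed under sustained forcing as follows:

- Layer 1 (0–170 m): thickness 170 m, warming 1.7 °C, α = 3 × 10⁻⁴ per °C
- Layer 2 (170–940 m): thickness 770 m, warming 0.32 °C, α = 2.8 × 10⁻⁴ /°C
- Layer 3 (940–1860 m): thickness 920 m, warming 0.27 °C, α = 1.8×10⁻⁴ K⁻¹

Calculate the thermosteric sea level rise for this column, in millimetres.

200 mm of thermosteric rise

0–170 m: 1.7 × 3×10⁻⁴ × 170 = 0.08670 m
170–940 m: 770 × 2.8×10⁻⁴ × 0.32 = 0.068992 m
940–1860 m: 1.8×10⁻⁴ × 920 × 0.27 = 0.044712 m
Δh = 0.08670 + 0.068992 + 0.044712 = 0.200404 m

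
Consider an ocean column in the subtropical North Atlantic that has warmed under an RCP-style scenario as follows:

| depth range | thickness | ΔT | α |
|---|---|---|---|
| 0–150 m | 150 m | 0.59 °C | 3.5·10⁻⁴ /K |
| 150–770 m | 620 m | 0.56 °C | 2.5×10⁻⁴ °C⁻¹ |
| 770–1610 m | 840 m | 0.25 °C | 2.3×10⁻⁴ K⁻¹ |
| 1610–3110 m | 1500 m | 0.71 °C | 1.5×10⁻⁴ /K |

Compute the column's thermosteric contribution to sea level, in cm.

Layer 1: 0.59 × 3.5×10⁻⁴ × 150 = 0.030975 m
620 × 2.5×10⁻⁴ × 0.56 = 0.08680 m
2.3×10⁻⁴ × 840 × 0.25 = 0.04830 m
Layer 4: 1.5×10⁻⁴ × 0.71 × 1500 = 0.15975 m
Δh = 0.030975 + 0.08680 + 0.04830 + 0.15975 = 0.325825 m

about 32.6 cm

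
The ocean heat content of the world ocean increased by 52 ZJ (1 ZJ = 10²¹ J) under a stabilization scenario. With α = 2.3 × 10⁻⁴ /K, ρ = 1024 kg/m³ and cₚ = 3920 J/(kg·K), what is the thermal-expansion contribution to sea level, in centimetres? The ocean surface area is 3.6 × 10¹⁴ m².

Δh = 0.83 cm

Per unit area: Q = 52×10²¹ / (3.6×10¹⁴) ≈ 1.444×10⁸ J/m²
Δh = αQ/(ρcₚ) = 2.3×10⁻⁴ × 1.444×10⁸ / (1024 × 3920) ≈ 0.0082739 m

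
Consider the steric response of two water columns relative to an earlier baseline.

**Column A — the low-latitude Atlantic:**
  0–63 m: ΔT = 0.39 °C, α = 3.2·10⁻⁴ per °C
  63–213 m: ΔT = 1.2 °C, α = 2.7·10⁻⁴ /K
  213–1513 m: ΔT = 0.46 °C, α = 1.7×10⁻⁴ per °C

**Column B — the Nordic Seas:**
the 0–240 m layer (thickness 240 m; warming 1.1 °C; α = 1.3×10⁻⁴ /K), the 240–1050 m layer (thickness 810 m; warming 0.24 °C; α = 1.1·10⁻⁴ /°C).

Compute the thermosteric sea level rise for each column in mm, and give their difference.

A 0–63 m: 0.39 × 63 × 3.2×10⁻⁴ = 0.0078624 m
A Layer 2: 2.7×10⁻⁴ × 1.2 × 150 = 0.04860 m
A 213–1513 m: 1.7×10⁻⁴ × 1300 × 0.46 = 0.10166 m
A total: 0.1581224 m
B Layer 1: 240 × 1.3×10⁻⁴ × 1.1 = 0.03432 m
B Layer 2: 810 × 1.1×10⁻⁴ × 0.24 = 0.021384 m
B total: 0.055704 m
Difference: 0.1581224 − 0.055704 = 0.1024184 m

A: 160 mm; B: 56 mm; difference 100 mm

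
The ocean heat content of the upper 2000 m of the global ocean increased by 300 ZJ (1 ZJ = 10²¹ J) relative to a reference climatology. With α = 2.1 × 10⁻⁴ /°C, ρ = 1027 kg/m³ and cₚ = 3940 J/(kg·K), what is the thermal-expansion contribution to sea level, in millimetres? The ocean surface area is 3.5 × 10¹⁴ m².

44.5 mm of thermosteric rise

Per unit area: Q = 300×10²¹ / (3.5×10¹⁴) ≈ 8.571×10⁸ J/m²
Δh = αQ/(ρcₚ) = 2.1×10⁻⁴ × 8.571×10⁸ / (1027 × 3940) ≈ 0.044482 m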